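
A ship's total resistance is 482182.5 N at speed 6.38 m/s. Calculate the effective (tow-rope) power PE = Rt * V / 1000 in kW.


Formula: PE = Rt * V / 1000 (kW)
Step 1 — PE (W) = 482182.5 * 6.38 = 3076324.35 W
Step 2 — PE (kW) = 3076324.35 / 1000 ≈ 3076.3 kW (5 s.f.)

3076.3 kW


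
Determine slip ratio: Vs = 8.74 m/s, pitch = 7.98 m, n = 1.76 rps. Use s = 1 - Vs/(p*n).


Formula: s = 1 - Vs / (p * n)
Step 1 — p * n = 7.98 * 1.76 = 14.0448
Step 2 — Vs / (p*n) = 8.74 / 14.0448 = 0.622294 (6 d.p.)
Step 3 — s = 1 - 0.622294 = 0.377706

0.377706


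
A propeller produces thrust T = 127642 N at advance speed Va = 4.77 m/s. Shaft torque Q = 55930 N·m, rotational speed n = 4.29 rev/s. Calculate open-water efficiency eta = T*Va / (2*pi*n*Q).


Formula: eta = T * Va / (2 * pi * n * Q)
Step 1 — numerator = T * Va = 127642 * 4.77 = 608852.34
Step 2 — 2 * pi * n = 2 * pi * 4.29 = 26.954865
Step 3 — denominator = 26.954865 * 55930 = 1507585.6
Step 4 — eta = 608852.34 / 1507585.6 ≈ 0.40386 (5 s.f.)

0.40386


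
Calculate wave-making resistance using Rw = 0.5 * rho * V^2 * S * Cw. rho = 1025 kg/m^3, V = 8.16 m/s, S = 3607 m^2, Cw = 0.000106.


Formula: Rw = 0.5 * rho * V^2 * S * Cw
Step 1 — V^2 = 8.16^2 = 66.5856
Step 2 — 0.5 * rho * V^2 = 0.5 * 1025 * 66.5856 = 34125.12
Step 3 — Rw = 34125.12 * 3607 * 0.000106 ≈ 13047 N (5 s.f.)

13047 N


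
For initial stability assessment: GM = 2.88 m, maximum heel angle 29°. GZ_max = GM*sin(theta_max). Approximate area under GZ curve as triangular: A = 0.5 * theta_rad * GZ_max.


Formula: GZ_max = GM * sin(theta); Area = 0.5 * theta_rad * GZ_max
Step 1 — GZ_max = 2.88 * sin(29°) = 2.88 * 0.48481 = 1.396253 m
Step 2 — theta_rad = 29 * pi/180 = 0.506145 rad
Step 3 — Area = 0.5 * 0.506145 * 1.396253 ≈ 0.35335 m·rad (5 s.f.)

0.35335 m·rad


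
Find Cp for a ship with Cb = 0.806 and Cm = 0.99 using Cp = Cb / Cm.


Formula: Cp = Cb / Cm
Substituting: Cp = 0.806 / 0.99
Result: Cp ≈ 0.81414 (5 s.f.)

0.81414


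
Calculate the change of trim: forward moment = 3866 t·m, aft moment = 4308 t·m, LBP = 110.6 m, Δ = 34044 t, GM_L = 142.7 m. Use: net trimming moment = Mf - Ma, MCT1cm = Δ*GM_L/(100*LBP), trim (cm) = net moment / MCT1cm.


Formula: net trimming moment = Mf - Ma; MCT1cm = Δ*GM_L/(100*LBP); trim = net moment / MCT1cm
Step 1 — net trimming moment = 3866 - 4308 = -442 t·m
Step 2 — MCT1cm = 34044 * 142.7 / (100 * 110.6) = 439.2476 t·m/cm
Step 3 — trim = -442 / 439.2476 ≈ -1.0063 cm (5 s.f.)

-1.0063 cm


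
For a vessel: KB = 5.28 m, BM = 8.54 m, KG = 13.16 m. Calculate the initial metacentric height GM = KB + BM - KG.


Formula: GM = KB + BM - KG
Step 1 — KM = KB + BM = 5.28 + 8.54 = 13.82 m
Step 2 — GM = KM - KG = 13.82 - 13.16 = 0.66 m

0.66 m


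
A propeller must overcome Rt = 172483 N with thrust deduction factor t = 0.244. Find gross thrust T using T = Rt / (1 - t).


Formula: T = Rt / (1 - t)
Step 1 — (1 - t) = 1 - 0.244 = 0.756
Step 2 — T = 172483 / 0.756 ≈ 228150 N (5 s.f.)

228150 N


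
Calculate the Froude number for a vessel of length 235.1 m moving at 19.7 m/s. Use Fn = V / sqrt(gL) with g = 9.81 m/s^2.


Formula: Fn = V / sqrt(g * L)
Step 1 — g * L = 9.81 * 235.1 = 2306.331
Step 2 — sqrt(g * L) = sqrt(2306.331) = 48.024275
Step 3 — Fn = 19.7 / 48.024275 ≈ 0.41021 (5 s.f.)

0.41021


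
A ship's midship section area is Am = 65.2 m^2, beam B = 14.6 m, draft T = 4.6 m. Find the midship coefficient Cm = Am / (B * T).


Formula: Cm = Am / (B * T)
Step 1 — B * T = 14.6 * 4.6 = 67.16 m^2
Step 2 — Cm = 65.2 / 67.16 ≈ 0.97082 (5 s.f.)

0.97082


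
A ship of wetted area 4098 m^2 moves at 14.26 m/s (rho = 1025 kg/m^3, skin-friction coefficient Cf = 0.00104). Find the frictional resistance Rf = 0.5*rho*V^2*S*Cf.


Formula: Rf = 0.5 * rho * V^2 * S * Cf
Step 1 — V^2 = 14.26^2 = 203.3476
Step 2 — 0.5 * rho * V^2 = 0.5 * 1025 * 203.3476 = 104215.645
Step 3 — Rf = 104215.645 * 4098 * 0.00104 ≈ 444160 N (5 s.f.)

444160 N


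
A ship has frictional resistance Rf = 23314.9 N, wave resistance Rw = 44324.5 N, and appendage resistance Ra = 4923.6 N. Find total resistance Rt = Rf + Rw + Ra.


Formula: Rt = Rf + Rw + Ra
Substituting: Rt = 23314.9 + 44324.5 + 4923.6
Result: Rt = 72563.0 N

72563.0 N


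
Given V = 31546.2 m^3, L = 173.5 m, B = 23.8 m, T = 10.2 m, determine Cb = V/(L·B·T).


Formula: Cb = V / (L * B * T)
Step 1 — L * B * T = 173.5 * 23.8 * 10.2 = 42118.86 m^3
Step 2 — Cb = 31546.2 / 42118.86 ≈ 0.74898 (5 s.f.)

0.74898


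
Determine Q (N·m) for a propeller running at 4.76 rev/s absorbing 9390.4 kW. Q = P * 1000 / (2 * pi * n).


Formula: Q = P_W / (2 * pi * n)
Step 1 — P_W = 9390.4 kW * 1000 = 9390400.0 W
Step 2 — 2 * pi * n = 2 * pi * 4.76 = 29.907962
Step 3 — Q = 9390400.0 / 29.907962 ≈ 313980 N·m (5 s.f.)

313980 N·m


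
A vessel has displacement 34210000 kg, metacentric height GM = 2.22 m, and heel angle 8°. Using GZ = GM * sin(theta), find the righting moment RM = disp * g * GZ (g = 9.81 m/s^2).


Formula: GZ = GM * sin(theta); RM = disp * g * GZ
Step 1 — GZ = 2.22 * sin(8°) = 2.22 * 0.139173 = 0.308964 m
Step 2 — RM = 34210000 * 9.81 * 0.308964 ≈ 103690000 N·m (5 s.f.)

103690000 N·m


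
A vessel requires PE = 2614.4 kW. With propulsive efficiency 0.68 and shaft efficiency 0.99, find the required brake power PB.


Formula: PB = PE / (eta_D * eta_S)
Step 1 — combined efficiency = eta_D * eta_S = 0.68 * 0.99 = 0.6732
Step 2 — PB = 2614.4 / 0.6732 ≈ 3883.5 kW (5 s.f.)

3883.5 kW


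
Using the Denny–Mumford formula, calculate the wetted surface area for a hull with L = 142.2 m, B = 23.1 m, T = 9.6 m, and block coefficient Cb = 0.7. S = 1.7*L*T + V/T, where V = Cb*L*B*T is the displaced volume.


Formula: S = 1.7*L*T + V/T with V = Cb*L*B*T, i.e. S = L * (1.7*T + Cb*B)
Step 1 — 1.7*T = 1.7 * 9.6 = 16.32 m
Step 2 — Cb*B = 0.7 * 23.1 = 16.17 m
Step 3 — 1.7*T + Cb*B = 16.32 + 16.17 = 32.49 m
Step 4 — S = 142.2 * 32.49 ≈ 4620.1 m^2 (5 s.f.)

4620.1 m^2


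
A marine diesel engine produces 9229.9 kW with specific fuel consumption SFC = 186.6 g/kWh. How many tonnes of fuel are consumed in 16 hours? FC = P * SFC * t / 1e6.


Formula: FC (tonnes) = P * SFC * t / 1,000,000
Step 1 — P * SFC * t = 9229.9 * 186.6 * 16 = 27556789.44 g
Step 2 — FC (tonnes) = 27556789.44 / 1,000,000 ≈ 27.557 tonnes (5 s.f.)

27.557 tonnes


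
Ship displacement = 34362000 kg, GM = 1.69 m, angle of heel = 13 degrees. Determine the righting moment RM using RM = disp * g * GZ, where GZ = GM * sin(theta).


Formula: GZ = GM * sin(theta); RM = disp * g * GZ
Step 1 — GZ = 1.69 * sin(13°) = 1.69 * 0.224951 = 0.380167 m
Step 2 — RM = 34362000 * 9.81 * 0.380167 ≈ 128150000 N·m (5 s.f.)

128150000 N·m


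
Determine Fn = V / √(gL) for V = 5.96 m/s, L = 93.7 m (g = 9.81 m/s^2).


Formula: Fn = V / sqrt(g * L)
Step 1 — g * L = 9.81 * 93.7 = 919.197
Step 2 — sqrt(g * L) = sqrt(919.197) = 30.318262
Step 3 — Fn = 5.96 / 30.318262 ≈ 0.19658 (5 s.f.)

0.19658


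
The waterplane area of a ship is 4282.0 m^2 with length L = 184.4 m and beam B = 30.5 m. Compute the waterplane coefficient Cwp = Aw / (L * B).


Formula: Cwp = Aw / (L * B)
Step 1 — L * B = 184.4 * 30.5 = 5624.2 m^2
Step 2 — Cwp = 4282.0 / 5624.2 ≈ 0.76135 (5 s.f.)

0.76135


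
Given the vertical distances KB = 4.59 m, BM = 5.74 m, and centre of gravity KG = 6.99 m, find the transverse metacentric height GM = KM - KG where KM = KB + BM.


Formula: GM = KB + BM - KG
Step 1 — KM = KB + BM = 4.59 + 5.74 = 10.33 m
Step 2 — GM = KM - KG = 10.33 - 6.99 = 3.34 m

3.34 m


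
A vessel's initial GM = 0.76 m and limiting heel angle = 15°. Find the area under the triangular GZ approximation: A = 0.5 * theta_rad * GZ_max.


Formula: GZ_max = GM * sin(theta); Area = 0.5 * theta_rad * GZ_max
Step 1 — GZ_max = 0.76 * sin(15°) = 0.76 * 0.258819 = 0.196702 m
Step 2 — theta_rad = 15 * pi/180 = 0.261799 rad
Step 3 — Area = 0.5 * 0.261799 * 0.196702 ≈ 0.025748 m·rad (5 s.f.)

0.025748 m·rad


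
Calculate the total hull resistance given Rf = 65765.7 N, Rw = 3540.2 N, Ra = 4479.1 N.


Formula: Rt = Rf + Rw + Ra
Substituting: Rt = 65765.7 + 3540.2 + 4479.1
Result: Rt = 73785.0 N

73785.0 N


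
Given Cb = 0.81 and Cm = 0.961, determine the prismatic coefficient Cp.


Formula: Cp = Cb / Cm
Substituting: Cp = 0.81 / 0.961
Result: Cp ≈ 0.84287 (5 s.f.)

0.84287


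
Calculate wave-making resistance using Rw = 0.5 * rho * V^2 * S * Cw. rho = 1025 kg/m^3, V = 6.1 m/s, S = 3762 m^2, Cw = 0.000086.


Formula: Rw = 0.5 * rho * V^2 * S * Cw
Step 1 — V^2 = 6.1^2 = 37.21
Step 2 — 0.5 * rho * V^2 = 0.5 * 1025 * 37.21 = 19070.125
Step 3 — Rw = 19070.125 * 3762 * 0.000086 ≈ 6169.8 N (5 s.f.)

6169.8 N


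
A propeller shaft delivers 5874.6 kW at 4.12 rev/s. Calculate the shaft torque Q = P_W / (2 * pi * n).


Formula: Q = P_W / (2 * pi * n)
Step 1 — P_W = 5874.6 kW * 1000 = 5874600.0 W
Step 2 — 2 * pi * n = 2 * pi * 4.12 = 25.886723
Step 3 — Q = 5874600.0 / 25.886723 ≈ 226930 N·m (5 s.f.)

226930 N·m


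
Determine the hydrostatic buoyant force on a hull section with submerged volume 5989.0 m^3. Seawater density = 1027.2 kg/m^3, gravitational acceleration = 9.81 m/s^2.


Formula: Fb = rho * g * V
Substituting: Fb = 1027.2 * 9.81 * 5989.0
Intermediate: 1027.2 * 9.81 = 10076.832
Result: Fb = 10076.832 * 5989.0 ≈ 60350000 N (5 s.f.)

60350000 N


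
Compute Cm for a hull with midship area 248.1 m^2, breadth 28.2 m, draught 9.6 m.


Formula: Cm = Am / (B * T)
Step 1 — B * T = 28.2 * 9.6 = 270.72 m^2
Step 2 — Cm = 248.1 / 270.72 ≈ 0.91645 (5 s.f.)

0.91645


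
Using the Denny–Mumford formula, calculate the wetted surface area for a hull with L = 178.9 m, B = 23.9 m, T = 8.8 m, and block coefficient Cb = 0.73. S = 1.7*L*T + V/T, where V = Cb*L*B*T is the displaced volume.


Formula: S = 1.7*L*T + V/T with V = Cb*L*B*T, i.e. S = L * (1.7*T + Cb*B)
Step 1 — 1.7*T = 1.7 * 8.8 = 14.96 m
Step 2 — Cb*B = 0.73 * 23.9 = 17.447 m
Step 3 — 1.7*T + Cb*B = 14.96 + 17.447 = 32.407 m
Step 4 — S = 178.9 * 32.407 ≈ 5797.6 m^2 (5 s.f.)

5797.6 m^2


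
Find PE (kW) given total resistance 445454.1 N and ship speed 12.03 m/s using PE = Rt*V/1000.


Formula: PE = Rt * V / 1000 (kW)
Step 1 — PE (W) = 445454.1 * 12.03 = 5358812.823 W
Step 2 — PE (kW) = 5358812.823 / 1000 ≈ 5358.8 kW (5 s.f.)

5358.8 kW


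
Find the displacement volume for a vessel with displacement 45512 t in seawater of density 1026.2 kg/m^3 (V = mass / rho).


Formula: V = mass / rho
Step 1 — convert tonnes to kg: 45512 t * 1000 = 45512000 kg
Step 2 — V = 45512000 / 1026.2 ≈ 44350 m^3 (5 s.f.)

44350 m^3


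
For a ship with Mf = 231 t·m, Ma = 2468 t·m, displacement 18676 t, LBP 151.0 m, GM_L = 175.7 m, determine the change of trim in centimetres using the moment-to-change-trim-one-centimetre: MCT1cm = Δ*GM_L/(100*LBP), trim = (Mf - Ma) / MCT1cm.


Formula: net trimming moment = Mf - Ma; MCT1cm = Δ*GM_L/(100*LBP); trim = net moment / MCT1cm
Step 1 — net trimming moment = 231 - 2468 = -2237 t·m
Step 2 — MCT1cm = 18676 * 175.7 / (100 * 151.0) = 217.3095 t·m/cm
Step 3 — trim = -2237 / 217.3095 ≈ -10.294 cm (5 s.f.)

-10.294 cm


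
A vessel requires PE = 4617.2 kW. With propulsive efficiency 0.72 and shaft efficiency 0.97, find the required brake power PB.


Formula: PB = PE / (eta_D * eta_S)
Step 1 — combined efficiency = eta_D * eta_S = 0.72 * 0.97 = 0.6984
Step 2 — PB = 4617.2 / 0.6984 ≈ 6611.1 kW (5 s.f.)

6611.1 kW


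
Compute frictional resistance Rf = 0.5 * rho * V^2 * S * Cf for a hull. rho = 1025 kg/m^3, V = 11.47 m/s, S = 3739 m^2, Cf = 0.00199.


Formula: Rf = 0.5 * rho * V^2 * S * Cf
Step 1 — V^2 = 11.47^2 = 131.5609
Step 2 — 0.5 * rho * V^2 = 0.5 * 1025 * 131.5609 = 67424.96125
Step 3 — Rf = 67424.96125 * 3739 * 0.00199 ≈ 501680 N (5 s.f.)

501680 N


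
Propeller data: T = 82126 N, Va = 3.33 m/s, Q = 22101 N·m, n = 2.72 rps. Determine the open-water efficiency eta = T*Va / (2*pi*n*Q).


Formula: eta = T * Va / (2 * pi * n * Q)
Step 1 — numerator = T * Va = 82126 * 3.33 = 273479.58
Step 2 — 2 * pi * n = 2 * pi * 2.72 = 17.090264
Step 3 — denominator = 17.090264 * 22101 = 377711.92
Step 4 — eta = 273479.58 / 377711.92 ≈ 0.72404 (5 s.f.)

0.72404


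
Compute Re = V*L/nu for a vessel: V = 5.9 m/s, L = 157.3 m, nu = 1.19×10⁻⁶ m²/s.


Formula: Re = V * L / nu
Step 1 — V * L = 5.9 * 157.3 = 928.07 m^2/s
Step 2 — Re = 928.07 / 1.19e-6 = 7.80e+08

7.80e+08


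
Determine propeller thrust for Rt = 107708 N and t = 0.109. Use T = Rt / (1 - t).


Formula: T = Rt / (1 - t)
Step 1 — (1 - t) = 1 - 0.109 = 0.891
Step 2 — T = 107708 / 0.891 ≈ 120880 N (5 s.f.)

120880 N


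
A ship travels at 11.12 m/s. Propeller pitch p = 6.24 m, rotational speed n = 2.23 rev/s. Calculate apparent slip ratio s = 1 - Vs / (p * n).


Formula: s = 1 - Vs / (p * n)
Step 1 — p * n = 6.24 * 2.23 = 13.9152
Step 2 — Vs / (p*n) = 11.12 / 13.9152 = 0.799126 (6 d.p.)
Step 3 — s = 1 - 0.799126 = 0.200874

0.200874


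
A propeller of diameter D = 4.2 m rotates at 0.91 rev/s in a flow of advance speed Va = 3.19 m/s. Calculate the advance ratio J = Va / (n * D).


Formula: J = Va / (n * D)
Step 1 — n * D = 0.91 * 4.2 = 3.822
Step 2 — J = 3.19 / 3.822 ≈ 0.83464 (5 s.f.)

0.83464


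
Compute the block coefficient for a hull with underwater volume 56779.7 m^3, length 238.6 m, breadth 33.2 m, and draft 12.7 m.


Formula: Cb = V / (L * B * T)
Step 1 — L * B * T = 238.6 * 33.2 * 12.7 = 100603.304 m^3
Step 2 — Cb = 56779.7 / 100603.304 ≈ 0.56439 (5 s.f.)

0.56439


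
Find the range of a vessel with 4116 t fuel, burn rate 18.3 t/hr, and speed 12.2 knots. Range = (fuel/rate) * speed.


Formula: endurance = fuel / rate; range = endurance * speed
Step 1 — endurance = 4116 / 18.3 = 224.918 hours
Step 2 — range = 224.918 * 12.2 ≈ 2744.0 nautical miles (5 s.f.)

2744.0 NM


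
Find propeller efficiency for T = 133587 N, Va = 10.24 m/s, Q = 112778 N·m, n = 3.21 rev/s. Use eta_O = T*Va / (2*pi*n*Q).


Formula: eta = T * Va / (2 * pi * n * Q)
Step 1 — numerator = T * Va = 133587 * 10.24 = 1367930.88
Step 2 — 2 * pi * n = 2 * pi * 3.21 = 20.169025
Step 3 — denominator = 20.169025 * 112778 = 2274622.3
Step 4 — eta = 1367930.88 / 2274622.3 ≈ 0.60139 (5 s.f.)

0.60139


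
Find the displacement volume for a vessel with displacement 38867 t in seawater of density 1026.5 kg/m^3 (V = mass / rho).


Formula: V = mass / rho
Step 1 — convert tonnes to kg: 38867 t * 1000 = 38867000 kg
Step 2 — V = 38867000 / 1026.5 ≈ 37864 m^3 (5 s.f.)

37864 m^3


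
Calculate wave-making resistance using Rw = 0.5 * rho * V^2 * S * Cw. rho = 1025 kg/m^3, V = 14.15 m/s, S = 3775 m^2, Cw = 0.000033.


Formula: Rw = 0.5 * rho * V^2 * S * Cw
Step 1 — V^2 = 14.15^2 = 200.2225
Step 2 — 0.5 * rho * V^2 = 0.5 * 1025 * 200.2225 = 102614.03125
Step 3 — Rw = 102614.03125 * 3775 * 0.000033 ≈ 12783 N (5 s.f.)

12783 N


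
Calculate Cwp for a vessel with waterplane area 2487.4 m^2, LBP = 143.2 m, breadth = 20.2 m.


Formula: Cwp = Aw / (L * B)
Step 1 — L * B = 143.2 * 20.2 = 2892.64 m^2
Step 2 — Cwp = 2487.4 / 2892.64 ≈ 0.85991 (5 s.f.)

0.85991


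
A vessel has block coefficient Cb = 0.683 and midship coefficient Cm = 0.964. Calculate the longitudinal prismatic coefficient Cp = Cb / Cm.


Formula: Cp = Cb / Cm
Substituting: Cp = 0.683 / 0.964
Result: Cp ≈ 0.70851 (5 s.f.)

0.70851


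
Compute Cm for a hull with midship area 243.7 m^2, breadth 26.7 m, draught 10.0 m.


Formula: Cm = Am / (B * T)
Step 1 — B * T = 26.7 * 10.0 = 267.0 m^2
Step 2 — Cm = 243.7 / 267.0 ≈ 0.91273 (5 s.f.)

0.91273


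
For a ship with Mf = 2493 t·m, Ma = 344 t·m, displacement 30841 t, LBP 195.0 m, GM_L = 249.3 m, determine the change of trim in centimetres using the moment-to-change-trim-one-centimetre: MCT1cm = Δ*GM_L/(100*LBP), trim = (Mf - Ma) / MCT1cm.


Formula: net trimming moment = Mf - Ma; MCT1cm = Δ*GM_L/(100*LBP); trim = net moment / MCT1cm
Step 1 — net trimming moment = 2493 - 344 = 2149 t·m
Step 2 — MCT1cm = 30841 * 249.3 / (100 * 195.0) = 394.2903 t·m/cm
Step 3 — trim = 2149 / 394.2903 ≈ 5.4503 cm (5 s.f.)

5.4503 cm


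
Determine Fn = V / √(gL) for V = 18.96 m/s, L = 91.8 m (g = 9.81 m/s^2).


Formula: Fn = V / sqrt(g * L)
Step 1 — g * L = 9.81 * 91.8 = 900.558
Step 2 — sqrt(g * L) = sqrt(900.558) = 30.009299
Step 3 — Fn = 18.96 / 30.009299 ≈ 0.63180 (5 s.f.)

0.63180


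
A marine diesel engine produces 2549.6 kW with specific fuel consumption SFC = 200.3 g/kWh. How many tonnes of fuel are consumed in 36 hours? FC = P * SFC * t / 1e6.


Formula: FC (tonnes) = P * SFC * t / 1,000,000
Step 1 — P * SFC * t = 2549.6 * 200.3 * 36 = 18384655.68 g
Step 2 — FC (tonnes) = 18384655.68 / 1,000,000 ≈ 18.385 tonnes (5 s.f.)

18.385 tonnes


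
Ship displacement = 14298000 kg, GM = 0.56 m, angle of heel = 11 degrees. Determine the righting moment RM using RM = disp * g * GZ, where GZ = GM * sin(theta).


Formula: GZ = GM * sin(theta); RM = disp * g * GZ
Step 1 — GZ = 0.56 * sin(11°) = 0.56 * 0.190809 = 0.106853 m
Step 2 — RM = 14298000 * 9.81 * 0.106853 ≈ 14988000 N·m (5 s.f.)

14988000 N·m


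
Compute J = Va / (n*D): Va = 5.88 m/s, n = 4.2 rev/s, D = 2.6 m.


Formula: J = Va / (n * D)
Step 1 — n * D = 4.2 * 2.6 = 10.92
Step 2 — J = 5.88 / 10.92 ≈ 0.53846 (5 s.f.)

0.53846


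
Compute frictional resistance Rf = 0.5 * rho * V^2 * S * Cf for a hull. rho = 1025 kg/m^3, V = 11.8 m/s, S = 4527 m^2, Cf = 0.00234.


Formula: Rf = 0.5 * rho * V^2 * S * Cf
Step 1 — V^2 = 11.8^2 = 139.24
Step 2 — 0.5 * rho * V^2 = 0.5 * 1025 * 139.24 = 71360.5
Step 3 — Rf = 71360.5 * 4527 * 0.00234 ≈ 755930 N (5 s.f.)

755930 N


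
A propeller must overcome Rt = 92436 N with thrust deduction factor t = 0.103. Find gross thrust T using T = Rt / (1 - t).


Formula: T = Rt / (1 - t)
Step 1 — (1 - t) = 1 - 0.103 = 0.897
Step 2 — T = 92436 / 0.897 ≈ 103050 N (5 s.f.)

103050 N


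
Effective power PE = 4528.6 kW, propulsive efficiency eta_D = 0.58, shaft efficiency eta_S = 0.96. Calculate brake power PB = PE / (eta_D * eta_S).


Formula: PB = PE / (eta_D * eta_S)
Step 1 — combined efficiency = eta_D * eta_S = 0.58 * 0.96 = 0.5568
Step 2 — PB = 4528.6 / 0.5568 ≈ 8133.3 kW (5 s.f.)

8133.3 kW


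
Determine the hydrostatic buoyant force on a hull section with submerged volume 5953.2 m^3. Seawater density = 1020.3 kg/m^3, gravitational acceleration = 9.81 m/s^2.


Formula: Fb = rho * g * V
Substituting: Fb = 1020.3 * 9.81 * 5953.2
Intermediate: 1020.3 * 9.81 = 10009.143
Result: Fb = 10009.143 * 5953.2 ≈ 59586000 N (5 s.f.)

59586000 N


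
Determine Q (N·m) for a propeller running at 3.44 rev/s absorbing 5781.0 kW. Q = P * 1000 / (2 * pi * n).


Formula: Q = P_W / (2 * pi * n)
Step 1 — P_W = 5781.0 kW * 1000 = 5781000.0 W
Step 2 — 2 * pi * n = 2 * pi * 3.44 = 21.614157
Step 3 — Q = 5781000.0 / 21.614157 ≈ 267460 N·m (5 s.f.)

267460 N·m


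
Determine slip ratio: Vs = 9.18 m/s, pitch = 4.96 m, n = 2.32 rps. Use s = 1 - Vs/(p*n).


Formula: s = 1 - Vs / (p * n)
Step 1 — p * n = 4.96 * 2.32 = 11.5072
Step 2 — Vs / (p*n) = 9.18 / 11.5072 = 0.797761 (6 d.p.)
Step 3 — s = 1 - 0.797761 = 0.202239

0.202239


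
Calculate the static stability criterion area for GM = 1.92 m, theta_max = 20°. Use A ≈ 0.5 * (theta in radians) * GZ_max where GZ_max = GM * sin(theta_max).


Formula: GZ_max = GM * sin(theta); Area = 0.5 * theta_rad * GZ_max
Step 1 — GZ_max = 1.92 * sin(20°) = 1.92 * 0.34202 = 0.656678 m
Step 2 — theta_rad = 20 * pi/180 = 0.349066 rad
Step 3 — Area = 0.5 * 0.349066 * 0.656678 ≈ 0.11461 m·rad (5 s.f.)

0.11461 m·rad


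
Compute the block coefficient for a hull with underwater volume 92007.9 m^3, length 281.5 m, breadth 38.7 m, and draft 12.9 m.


Formula: Cb = V / (L * B * T)
Step 1 — L * B * T = 281.5 * 38.7 * 12.9 = 140533.245 m^3
Step 2 — Cb = 92007.9 / 140533.245 ≈ 0.65471 (5 s.f.)

0.65471


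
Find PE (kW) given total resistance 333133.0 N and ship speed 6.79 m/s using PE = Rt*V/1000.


Formula: PE = Rt * V / 1000 (kW)
Step 1 — PE (W) = 333133.0 * 6.79 = 2261973.07 W
Step 2 — PE (kW) = 2261973.07 / 1000 ≈ 2262.0 kW (5 s.f.)

2262.0 kW


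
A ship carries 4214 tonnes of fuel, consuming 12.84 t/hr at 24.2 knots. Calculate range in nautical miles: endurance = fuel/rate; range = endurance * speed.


Formula: endurance = fuel / rate; range = endurance * speed
Step 1 — endurance = 4214 / 12.84 = 328.1931 hours
Step 2 — range = 328.1931 * 24.2 ≈ 7942.3 nautical miles (5 s.f.)

7942.3 NM


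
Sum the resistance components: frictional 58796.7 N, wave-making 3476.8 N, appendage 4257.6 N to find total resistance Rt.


Formula: Rt = Rf + Rw + Ra
Substituting: Rt = 58796.7 + 3476.8 + 4257.6
Result: Rt = 66531.1 N

66531.1 N


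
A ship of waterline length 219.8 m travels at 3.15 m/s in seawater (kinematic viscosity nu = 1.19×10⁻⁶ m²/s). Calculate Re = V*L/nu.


Formula: Re = V * L / nu
Step 1 — V * L = 3.15 * 219.8 = 692.37 m^2/s
Step 2 — Re = 692.37 / 1.19e-6 = 5.82e+08

5.82e+08


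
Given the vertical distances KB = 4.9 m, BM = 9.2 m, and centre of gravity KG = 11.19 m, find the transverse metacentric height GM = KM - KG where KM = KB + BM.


Formula: GM = KB + BM - KG
Step 1 — KM = KB + BM = 4.9 + 9.2 = 14.1 m
Step 2 — GM = KM - KG = 14.1 - 11.19 = 2.91 m

2.91 m


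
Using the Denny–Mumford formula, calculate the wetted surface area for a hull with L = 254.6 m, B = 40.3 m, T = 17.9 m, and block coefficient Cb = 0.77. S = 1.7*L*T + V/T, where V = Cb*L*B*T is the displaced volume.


Formula: S = 1.7*L*T + V/T with V = Cb*L*B*T, i.e. S = L * (1.7*T + Cb*B)
Step 1 — 1.7*T = 1.7 * 17.9 = 30.43 m
Step 2 — Cb*B = 0.77 * 40.3 = 31.031 m
Step 3 — 1.7*T + Cb*B = 30.43 + 31.031 = 61.461 m
Step 4 — S = 254.6 * 61.461 ≈ 15648 m^2 (5 s.f.)

15648 m^2


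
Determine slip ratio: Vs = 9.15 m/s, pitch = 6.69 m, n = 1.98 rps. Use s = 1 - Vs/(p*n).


Formula: s = 1 - Vs / (p * n)
Step 1 — p * n = 6.69 * 1.98 = 13.2462
Step 2 — Vs / (p*n) = 9.15 / 13.2462 = 0.690764 (6 d.p.)
Step 3 — s = 1 - 0.690764 = 0.309236

0.309236


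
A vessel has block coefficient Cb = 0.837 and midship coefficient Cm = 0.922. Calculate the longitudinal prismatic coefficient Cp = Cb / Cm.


Formula: Cp = Cb / Cm
Substituting: Cp = 0.837 / 0.922
Result: Cp ≈ 0.90781 (5 s.f.)

0.90781


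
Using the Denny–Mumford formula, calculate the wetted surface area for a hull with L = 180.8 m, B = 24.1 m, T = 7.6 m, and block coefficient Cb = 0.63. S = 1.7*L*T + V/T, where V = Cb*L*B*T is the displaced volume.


Formula: S = 1.7*L*T + V/T with V = Cb*L*B*T, i.e. S = L * (1.7*T + Cb*B)
Step 1 — 1.7*T = 1.7 * 7.6 = 12.92 m
Step 2 — Cb*B = 0.63 * 24.1 = 15.183 m
Step 3 — 1.7*T + Cb*B = 12.92 + 15.183 = 28.103 m
Step 4 — S = 180.8 * 28.103 ≈ 5081.0 m^2 (5 s.f.)

5081.0 m^2


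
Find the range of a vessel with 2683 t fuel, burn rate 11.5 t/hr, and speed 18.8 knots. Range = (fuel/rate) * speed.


Formula: endurance = fuel / rate; range = endurance * speed
Step 1 — endurance = 2683 / 11.5 = 233.3043 hours
Step 2 — range = 233.3043 * 18.8 ≈ 4386.1 nautical miles (5 s.f.)

4386.1 NM


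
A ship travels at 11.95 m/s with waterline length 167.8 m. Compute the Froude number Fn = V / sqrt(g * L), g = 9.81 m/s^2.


Formula: Fn = V / sqrt(g * L)
Step 1 — g * L = 9.81 * 167.8 = 1646.118
Step 2 — sqrt(g * L) = sqrt(1646.118) = 40.57238
Step 3 — Fn = 11.95 / 40.57238 ≈ 0.29454 (5 s.f.)

0.29454


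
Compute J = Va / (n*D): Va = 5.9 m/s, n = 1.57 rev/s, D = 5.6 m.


Formula: J = Va / (n * D)
Step 1 — n * D = 1.57 * 5.6 = 8.792
Step 2 — J = 5.9 / 8.792 ≈ 0.67106 (5 s.f.)

0.67106


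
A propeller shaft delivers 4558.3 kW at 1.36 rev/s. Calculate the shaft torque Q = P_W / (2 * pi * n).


Formula: Q = P_W / (2 * pi * n)
Step 1 — P_W = 4558.3 kW * 1000 = 4558300.0 W
Step 2 — 2 * pi * n = 2 * pi * 1.36 = 8.545132
Step 3 — Q = 4558300.0 / 8.545132 ≈ 533440 N·m (5 s.f.)

533440 N·m


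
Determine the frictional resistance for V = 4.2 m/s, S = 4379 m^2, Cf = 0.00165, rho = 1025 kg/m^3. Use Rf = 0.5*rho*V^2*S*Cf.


Formula: Rf = 0.5 * rho * V^2 * S * Cf
Step 1 — V^2 = 4.2^2 = 17.64
Step 2 — 0.5 * rho * V^2 = 0.5 * 1025 * 17.64 = 9040.5
Step 3 — Rf = 9040.5 * 4379 * 0.00165 ≈ 65321 N (5 s.f.)

65321 N


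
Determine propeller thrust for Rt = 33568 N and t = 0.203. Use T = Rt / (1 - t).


Formula: T = Rt / (1 - t)
Step 1 — (1 - t) = 1 - 0.203 = 0.797
Step 2 — T = 33568 / 0.797 ≈ 42118 N (5 s.f.)

42118 N


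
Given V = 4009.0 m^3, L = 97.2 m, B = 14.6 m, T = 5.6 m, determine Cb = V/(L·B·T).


Formula: Cb = V / (L * B * T)
Step 1 — L * B * T = 97.2 * 14.6 * 5.6 = 7947.072 m^3
Step 2 — Cb = 4009.0 / 7947.072 ≈ 0.50446 (5 s.f.)

0.50446


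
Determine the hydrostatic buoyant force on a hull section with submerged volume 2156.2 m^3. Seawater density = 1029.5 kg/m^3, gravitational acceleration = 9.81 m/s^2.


Formula: Fb = rho * g * V
Substituting: Fb = 1029.5 * 9.81 * 2156.2
Intermediate: 1029.5 * 9.81 = 10099.395
Result: Fb = 10099.395 * 2156.2 ≈ 21776000 N (5 s.f.)

21776000 N


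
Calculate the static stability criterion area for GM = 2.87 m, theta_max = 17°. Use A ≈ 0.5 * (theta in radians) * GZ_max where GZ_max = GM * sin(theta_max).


Formula: GZ_max = GM * sin(theta); Area = 0.5 * theta_rad * GZ_max
Step 1 — GZ_max = 2.87 * sin(17°) = 2.87 * 0.292372 = 0.839108 m
Step 2 — theta_rad = 17 * pi/180 = 0.296706 rad
Step 3 — Area = 0.5 * 0.296706 * 0.839108 ≈ 0.12448 m·rad (5 s.f.)

0.12448 m·rad


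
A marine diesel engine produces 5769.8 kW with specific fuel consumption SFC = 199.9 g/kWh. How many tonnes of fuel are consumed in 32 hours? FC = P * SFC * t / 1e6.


Formula: FC (tonnes) = P * SFC * t / 1,000,000
Step 1 — P * SFC * t = 5769.8 * 199.9 * 32 = 36908256.64 g
Step 2 — FC (tonnes) = 36908256.64 / 1,000,000 ≈ 36.908 tonnes (5 s.f.)

36.908 tonnes


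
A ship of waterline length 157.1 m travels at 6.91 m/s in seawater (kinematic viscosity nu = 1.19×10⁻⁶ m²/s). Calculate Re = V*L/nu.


Formula: Re = V * L / nu
Step 1 — V * L = 6.91 * 157.1 = 1085.561 m^2/s
Step 2 — Re = 1085.561 / 1.19e-6 = 9.12e+08

9.12e+08


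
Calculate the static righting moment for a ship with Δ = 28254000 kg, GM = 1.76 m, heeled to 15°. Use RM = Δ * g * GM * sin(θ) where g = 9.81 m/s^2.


Formula: GZ = GM * sin(theta); RM = disp * g * GZ
Step 1 — GZ = 1.76 * sin(15°) = 1.76 * 0.258819 = 0.455521 m
Step 2 — RM = 28254000 * 9.81 * 0.455521 ≈ 126260000 N·m (5 s.f.)

126260000 N·m


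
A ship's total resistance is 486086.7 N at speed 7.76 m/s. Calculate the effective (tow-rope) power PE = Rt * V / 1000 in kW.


Formula: PE = Rt * V / 1000 (kW)
Step 1 — PE (W) = 486086.7 * 7.76 = 3772032.792 W
Step 2 — PE (kW) = 3772032.792 / 1000 ≈ 3772.0 kW (5 s.f.)

3772.0 kW


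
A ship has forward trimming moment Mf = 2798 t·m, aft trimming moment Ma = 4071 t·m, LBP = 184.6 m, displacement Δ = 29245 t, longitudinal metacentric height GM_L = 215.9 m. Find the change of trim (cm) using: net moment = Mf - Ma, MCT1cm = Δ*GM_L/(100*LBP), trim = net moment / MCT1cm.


Formula: net trimming moment = Mf - Ma; MCT1cm = Δ*GM_L/(100*LBP); trim = net moment / MCT1cm
Step 1 — net trimming moment = 2798 - 4071 = -1273 t·m
Step 2 — MCT1cm = 29245 * 215.9 / (100 * 184.6) = 342.0366 t·m/cm
Step 3 — trim = -1273 / 342.0366 ≈ -3.7218 cm (5 s.f.)

-3.7218 cm


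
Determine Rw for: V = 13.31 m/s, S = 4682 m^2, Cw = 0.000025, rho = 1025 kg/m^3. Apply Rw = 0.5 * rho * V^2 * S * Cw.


Formula: Rw = 0.5 * rho * V^2 * S * Cw
Step 1 — V^2 = 13.31^2 = 177.1561
Step 2 — 0.5 * rho * V^2 = 0.5 * 1025 * 177.1561 = 90792.50125
Step 3 — Rw = 90792.50125 * 4682 * 0.000025 ≈ 10627 N (5 s.f.)

10627 N


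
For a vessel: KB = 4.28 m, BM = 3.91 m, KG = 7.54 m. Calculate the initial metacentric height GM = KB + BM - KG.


Formula: GM = KB + BM - KG
Step 1 — KM = KB + BM = 4.28 + 3.91 = 8.19 m
Step 2 — GM = KM - KG = 8.19 - 7.54 = 0.65 m

0.65 m


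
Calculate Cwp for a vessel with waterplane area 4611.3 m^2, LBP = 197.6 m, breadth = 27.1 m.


Formula: Cwp = Aw / (L * B)
Step 1 — L * B = 197.6 * 27.1 = 5354.96 m^2
Step 2 — Cwp = 4611.3 / 5354.96 ≈ 0.86113 (5 s.f.)

0.86113


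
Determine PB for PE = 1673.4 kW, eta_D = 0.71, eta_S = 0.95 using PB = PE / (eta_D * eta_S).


Formula: PB = PE / (eta_D * eta_S)
Step 1 — combined efficiency = eta_D * eta_S = 0.71 * 0.95 = 0.6745
Step 2 — PB = 1673.4 / 0.6745 ≈ 2480.9 kW (5 s.f.)

2480.9 kW


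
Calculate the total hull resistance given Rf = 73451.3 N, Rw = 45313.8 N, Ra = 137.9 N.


Formula: Rt = Rf + Rw + Ra
Substituting: Rt = 73451.3 + 45313.8 + 137.9
Result: Rt = 118903.0 N

118903.0 N


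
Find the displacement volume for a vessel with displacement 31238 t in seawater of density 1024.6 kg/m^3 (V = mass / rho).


Formula: V = mass / rho
Step 1 — convert tonnes to kg: 31238 t * 1000 = 31238000 kg
Step 2 — V = 31238000 / 1024.6 ≈ 30488 m^3 (5 s.f.)

30488 m^3


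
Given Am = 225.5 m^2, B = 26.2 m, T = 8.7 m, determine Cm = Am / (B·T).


Formula: Cm = Am / (B * T)
Step 1 — B * T = 26.2 * 8.7 = 227.94 m^2
Step 2 — Cm = 225.5 / 227.94 ≈ 0.98930 (5 s.f.)

0.98930


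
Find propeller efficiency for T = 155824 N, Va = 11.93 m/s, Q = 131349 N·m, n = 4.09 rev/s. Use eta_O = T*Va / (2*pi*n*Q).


Formula: eta = T * Va / (2 * pi * n * Q)
Step 1 — numerator = T * Va = 155824 * 11.93 = 1858980.32
Step 2 — 2 * pi * n = 2 * pi * 4.09 = 25.698228
Step 3 — denominator = 25.698228 * 131349 = 3375436.55
Step 4 — eta = 1858980.32 / 3375436.55 ≈ 0.55074 (5 s.f.)

0.55074


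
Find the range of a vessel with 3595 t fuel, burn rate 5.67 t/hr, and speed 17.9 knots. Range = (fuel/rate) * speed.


Formula: endurance = fuel / rate; range = endurance * speed
Step 1 — endurance = 3595 / 5.67 = 634.0388 hours
Step 2 — range = 634.0388 * 17.9 ≈ 11349 nautical miles (5 s.f.)

11349 NM


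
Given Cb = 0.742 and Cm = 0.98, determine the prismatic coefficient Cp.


Formula: Cp = Cb / Cm
Substituting: Cp = 0.742 / 0.98
Result: Cp ≈ 0.75714 (5 s.f.)

0.75714


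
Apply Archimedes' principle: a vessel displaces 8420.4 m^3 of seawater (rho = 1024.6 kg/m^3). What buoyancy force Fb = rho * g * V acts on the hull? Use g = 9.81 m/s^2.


Formula: Fb = rho * g * V
Substituting: Fb = 1024.6 * 9.81 * 8420.4
Intermediate: 1024.6 * 9.81 = 10051.326
Result: Fb = 10051.326 * 8420.4 ≈ 84636000 N (5 s.f.)

84636000 N


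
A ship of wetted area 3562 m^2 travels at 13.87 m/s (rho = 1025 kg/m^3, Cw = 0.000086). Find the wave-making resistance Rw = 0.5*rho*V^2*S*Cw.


Formula: Rw = 0.5 * rho * V^2 * S * Cw
Step 1 — V^2 = 13.87^2 = 192.3769
Step 2 — 0.5 * rho * V^2 = 0.5 * 1025 * 192.3769 = 98593.16125
Step 3 — Rw = 98593.16125 * 3562 * 0.000086 ≈ 30202 N (5 s.f.)

30202 N


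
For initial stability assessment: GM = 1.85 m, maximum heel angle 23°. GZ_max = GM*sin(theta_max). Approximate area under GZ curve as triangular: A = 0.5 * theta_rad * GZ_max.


Formula: GZ_max = GM * sin(theta); Area = 0.5 * theta_rad * GZ_max
Step 1 — GZ_max = 1.85 * sin(23°) = 1.85 * 0.390731 = 0.722852 m
Step 2 — theta_rad = 23 * pi/180 = 0.401426 rad
Step 3 — Area = 0.5 * 0.401426 * 0.722852 ≈ 0.14509 m·rad (5 s.f.)

0.14509 m·rad


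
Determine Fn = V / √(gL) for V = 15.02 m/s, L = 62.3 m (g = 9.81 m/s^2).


Formula: Fn = V / sqrt(g * L)
Step 1 — g * L = 9.81 * 62.3 = 611.163
Step 2 — sqrt(g * L) = sqrt(611.163) = 24.721711
Step 3 — Fn = 15.02 / 24.721711 ≈ 0.60756 (5 s.f.)

0.60756


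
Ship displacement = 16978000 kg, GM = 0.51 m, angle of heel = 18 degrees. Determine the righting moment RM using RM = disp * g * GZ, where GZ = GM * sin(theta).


Formula: GZ = GM * sin(theta); RM = disp * g * GZ
Step 1 — GZ = 0.51 * sin(18°) = 0.51 * 0.309017 = 0.157599 m
Step 2 — RM = 16978000 * 9.81 * 0.157599 ≈ 26249000 N·m (5 s.f.)

26249000 N·m


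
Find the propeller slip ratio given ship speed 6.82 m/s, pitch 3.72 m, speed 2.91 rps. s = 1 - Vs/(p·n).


Formula: s = 1 - Vs / (p * n)
Step 1 — p * n = 3.72 * 2.91 = 10.8252
Step 2 — Vs / (p*n) = 6.82 / 10.8252 = 0.630011 (6 d.p.)
Step 3 — s = 1 - 0.630011 = 0.369989

0.369989


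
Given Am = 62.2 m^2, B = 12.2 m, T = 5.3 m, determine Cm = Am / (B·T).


Formula: Cm = Am / (B * T)
Step 1 — B * T = 12.2 * 5.3 = 64.66 m^2
Step 2 — Cm = 62.2 / 64.66 ≈ 0.96195 (5 s.f.)

0.96195


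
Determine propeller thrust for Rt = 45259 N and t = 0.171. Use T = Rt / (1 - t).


Formula: T = Rt / (1 - t)
Step 1 — (1 - t) = 1 - 0.171 = 0.829
Step 2 — T = 45259 / 0.829 ≈ 54595 N (5 s.f.)

54595 N


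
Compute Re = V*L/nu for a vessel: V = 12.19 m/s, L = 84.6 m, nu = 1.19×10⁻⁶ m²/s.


Formula: Re = V * L / nu
Step 1 — V * L = 12.19 * 84.6 = 1031.274 m^2/s
Step 2 — Re = 1031.274 / 1.19e-6 = 8.67e+08

8.67e+08


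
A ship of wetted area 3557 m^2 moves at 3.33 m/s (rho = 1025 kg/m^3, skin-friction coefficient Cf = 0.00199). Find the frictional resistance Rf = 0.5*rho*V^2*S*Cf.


Formula: Rf = 0.5 * rho * V^2 * S * Cf
Step 1 — V^2 = 3.33^2 = 11.0889
Step 2 — 0.5 * rho * V^2 = 0.5 * 1025 * 11.0889 = 5683.06125
Step 3 — Rf = 5683.06125 * 3557 * 0.00199 ≈ 40227 N (5 s.f.)

40227 N


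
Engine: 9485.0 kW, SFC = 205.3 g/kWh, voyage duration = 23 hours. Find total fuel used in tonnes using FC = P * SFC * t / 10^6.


Formula: FC (tonnes) = P * SFC * t / 1,000,000
Step 1 — P * SFC * t = 9485.0 * 205.3 * 23 = 44787221.5 g
Step 2 — FC (tonnes) = 44787221.5 / 1,000,000 ≈ 44.787 tonnes (5 s.f.)

44.787 tonnes


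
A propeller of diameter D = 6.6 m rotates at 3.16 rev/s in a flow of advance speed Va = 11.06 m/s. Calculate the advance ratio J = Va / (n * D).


Formula: J = Va / (n * D)
Step 1 — n * D = 3.16 * 6.6 = 20.856
Step 2 — J = 11.06 / 20.856 ≈ 0.53030 (5 s.f.)

0.53030


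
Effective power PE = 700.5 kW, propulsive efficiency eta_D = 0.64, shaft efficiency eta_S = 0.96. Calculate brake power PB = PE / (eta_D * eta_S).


Formula: PB = PE / (eta_D * eta_S)
Step 1 — combined efficiency = eta_D * eta_S = 0.64 * 0.96 = 0.6144
Step 2 — PB = 700.5 / 0.6144 ≈ 1140.1 kW (5 s.f.)

1140.1 kW


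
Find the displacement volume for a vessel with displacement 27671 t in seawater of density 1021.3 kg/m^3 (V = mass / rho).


Formula: V = mass / rho
Step 1 — convert tonnes to kg: 27671 t * 1000 = 27671000 kg
Step 2 — V = 27671000 / 1021.3 ≈ 27094 m^3 (5 s.f.)

27094 m^3


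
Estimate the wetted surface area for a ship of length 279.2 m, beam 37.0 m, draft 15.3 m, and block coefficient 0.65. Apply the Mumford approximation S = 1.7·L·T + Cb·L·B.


Formula: S = 1.7*L*T + V/T with V = Cb*L*B*T, i.e. S = L * (1.7*T + Cb*B)
Step 1 — 1.7*T = 1.7 * 15.3 = 26.01 m
Step 2 — Cb*B = 0.65 * 37.0 = 24.05 m
Step 3 — 1.7*T + Cb*B = 26.01 + 24.05 = 50.06 m
Step 4 — S = 279.2 * 50.06 ≈ 13977 m^2 (5 s.f.)

13977 m^2


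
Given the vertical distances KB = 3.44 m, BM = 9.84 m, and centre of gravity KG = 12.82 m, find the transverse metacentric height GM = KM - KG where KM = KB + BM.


Formula: GM = KB + BM - KG
Step 1 — KM = KB + BM = 3.44 + 9.84 = 13.28 m
Step 2 — GM = KM - KG = 13.28 - 12.82 = 0.46 m

0.46 m


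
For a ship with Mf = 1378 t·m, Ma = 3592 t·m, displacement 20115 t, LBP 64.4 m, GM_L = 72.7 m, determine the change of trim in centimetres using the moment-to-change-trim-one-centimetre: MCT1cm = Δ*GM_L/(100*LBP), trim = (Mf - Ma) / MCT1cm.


Formula: net trimming moment = Mf - Ma; MCT1cm = Δ*GM_L/(100*LBP); trim = net moment / MCT1cm
Step 1 — net trimming moment = 1378 - 3592 = -2214 t·m
Step 2 — MCT1cm = 20115 * 72.7 / (100 * 64.4) = 227.0746 t·m/cm
Step 3 — trim = -2214 / 227.0746 ≈ -9.7501 cm (5 s.f.)

-9.7501 cm


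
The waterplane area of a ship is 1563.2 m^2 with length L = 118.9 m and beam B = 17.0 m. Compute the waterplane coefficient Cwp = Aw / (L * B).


Formula: Cwp = Aw / (L * B)
Step 1 — L * B = 118.9 * 17.0 = 2021.3 m^2
Step 2 — Cwp = 1563.2 / 2021.3 ≈ 0.77336 (5 s.f.)

0.77336


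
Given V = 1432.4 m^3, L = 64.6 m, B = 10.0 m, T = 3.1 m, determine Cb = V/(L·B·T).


Formula: Cb = V / (L * B * T)
Step 1 — L * B * T = 64.6 * 10.0 * 3.1 = 2002.6 m^3
Step 2 — Cb = 1432.4 / 2002.6 ≈ 0.71527 (5 s.f.)

0.71527


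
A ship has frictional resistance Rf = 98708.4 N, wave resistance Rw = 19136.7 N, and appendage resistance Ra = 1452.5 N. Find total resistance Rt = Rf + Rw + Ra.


Formula: Rt = Rf + Rw + Ra
Substituting: Rt = 98708.4 + 19136.7 + 1452.5
Result: Rt = 119297.6 N

119297.6 N


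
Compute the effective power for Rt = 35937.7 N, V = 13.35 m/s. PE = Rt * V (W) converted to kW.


Formula: PE = Rt * V / 1000 (kW)
Step 1 — PE (W) = 35937.7 * 13.35 = 479768.295 W
Step 2 — PE (kW) = 479768.295 / 1000 ≈ 479.77 kW (5 s.f.)

479.77 kW


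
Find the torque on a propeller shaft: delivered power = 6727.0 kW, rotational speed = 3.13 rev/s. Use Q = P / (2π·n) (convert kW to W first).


Formula: Q = P_W / (2 * pi * n)
Step 1 — P_W = 6727.0 kW * 1000 = 6727000.0 W
Step 2 — 2 * pi * n = 2 * pi * 3.13 = 19.66637
Step 3 — Q = 6727000.0 / 19.66637 ≈ 342060 N·m (5 s.f.)

342060 N·m


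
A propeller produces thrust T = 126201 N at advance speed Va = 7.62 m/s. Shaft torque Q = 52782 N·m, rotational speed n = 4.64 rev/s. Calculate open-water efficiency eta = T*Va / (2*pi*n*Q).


Formula: eta = T * Va / (2 * pi * n * Q)
Step 1 — numerator = T * Va = 126201 * 7.62 = 961651.62
Step 2 — 2 * pi * n = 2 * pi * 4.64 = 29.15398
Step 3 — denominator = 29.15398 * 52782 = 1538805.37
Step 4 — eta = 961651.62 / 1538805.37 ≈ 0.62493 (5 s.f.)

0.62493


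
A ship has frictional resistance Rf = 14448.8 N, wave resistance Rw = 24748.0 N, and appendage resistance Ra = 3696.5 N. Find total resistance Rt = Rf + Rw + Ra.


Formula: Rt = Rf + Rw + Ra
Substituting: Rt = 14448.8 + 24748.0 + 3696.5
Result: Rt = 42893.3 N

42893.3 N


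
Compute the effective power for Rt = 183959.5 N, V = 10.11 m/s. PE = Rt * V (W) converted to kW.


Formula: PE = Rt * V / 1000 (kW)
Step 1 — PE (W) = 183959.5 * 10.11 = 1859830.545 W
Step 2 — PE (kW) = 1859830.545 / 1000 ≈ 1859.8 kW (5 s.f.)

1859.8 kW


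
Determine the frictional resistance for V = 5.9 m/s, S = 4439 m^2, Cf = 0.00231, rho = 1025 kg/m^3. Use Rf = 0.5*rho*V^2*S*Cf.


Formula: Rf = 0.5 * rho * V^2 * S * Cf
Step 1 — V^2 = 5.9^2 = 34.81
Step 2 — 0.5 * rho * V^2 = 0.5 * 1025 * 34.81 = 17840.125
Step 3 — Rf = 17840.125 * 4439 * 0.00231 ≈ 182930 N (5 s.f.)

182930 N


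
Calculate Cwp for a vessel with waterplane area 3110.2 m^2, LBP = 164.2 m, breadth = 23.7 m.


Formula: Cwp = Aw / (L * B)
Step 1 — L * B = 164.2 * 23.7 = 3891.54 m^2
Step 2 — Cwp = 3110.2 / 3891.54 ≈ 0.79922 (5 s.f.)

0.79922


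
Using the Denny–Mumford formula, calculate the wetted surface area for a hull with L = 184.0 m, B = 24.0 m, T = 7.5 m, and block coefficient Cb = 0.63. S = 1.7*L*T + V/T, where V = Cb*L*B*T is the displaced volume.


Formula: S = 1.7*L*T + V/T with V = Cb*L*B*T, i.e. S = L * (1.7*T + Cb*B)
Step 1 — 1.7*T = 1.7 * 7.5 = 12.75 m
Step 2 — Cb*B = 0.63 * 24.0 = 15.12 m
Step 3 — 1.7*T + Cb*B = 12.75 + 15.12 = 27.87 m
Step 4 — S = 184.0 * 27.87 ≈ 5128.1 m^2 (5 s.f.)

5128.1 m^2
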